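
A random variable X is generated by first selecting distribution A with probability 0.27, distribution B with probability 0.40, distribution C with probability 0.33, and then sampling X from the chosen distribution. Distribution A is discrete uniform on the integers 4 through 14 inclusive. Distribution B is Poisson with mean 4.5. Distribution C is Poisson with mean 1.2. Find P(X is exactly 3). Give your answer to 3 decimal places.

0.096

Conditional on each component, P(X = 3): A: 0; B: 0.168718; C: 0.0867439.
By total probability, P(X = 3) = 0.27·0 + 0.4·0.168718 + 0.33·0.0867439 = 0.0961127.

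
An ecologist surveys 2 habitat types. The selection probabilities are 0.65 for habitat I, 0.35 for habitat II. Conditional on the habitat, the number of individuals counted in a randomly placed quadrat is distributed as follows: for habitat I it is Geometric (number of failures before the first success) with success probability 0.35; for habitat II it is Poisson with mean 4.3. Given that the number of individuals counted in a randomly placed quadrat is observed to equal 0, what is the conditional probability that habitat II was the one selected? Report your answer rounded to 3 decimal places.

0.020

Likelihoods P(X=0 | ·): I: 0.35; II: 0.0135686.
Posterior ∝ prior × likelihood. Numerator for II: 0.35·0.0135686 = 0.004749.
Normalizing constant: 0.65·0.35 + 0.35·0.0135686 = 0.232249.
P(II | observation) = 0.004749 / 0.232249 = 0.0204479.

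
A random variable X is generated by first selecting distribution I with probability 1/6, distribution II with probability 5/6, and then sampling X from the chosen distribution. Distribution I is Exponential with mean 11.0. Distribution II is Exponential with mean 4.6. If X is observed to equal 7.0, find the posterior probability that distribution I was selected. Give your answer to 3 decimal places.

0.169

Likelihoods f(7.0 | ·): I: 0.0481103; II: 0.0474634.
Posterior ∝ prior × likelihood. Numerator for I: 0.166667·0.0481103 = 0.00801838.
Normalizing constant: 0.166667·0.0481103 + 0.833333·0.0474634 = 0.0475713.
P(I | observation) = 0.00801838 / 0.0475713 = 0.168555.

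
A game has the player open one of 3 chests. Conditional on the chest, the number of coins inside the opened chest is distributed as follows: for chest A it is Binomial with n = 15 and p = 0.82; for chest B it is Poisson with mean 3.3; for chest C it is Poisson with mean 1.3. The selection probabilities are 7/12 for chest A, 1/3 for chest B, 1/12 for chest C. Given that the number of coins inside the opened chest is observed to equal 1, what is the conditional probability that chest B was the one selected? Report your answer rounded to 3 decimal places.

Likelihoods P(X=1 | ·): A: 4.6102e-10; B: 0.121714; C: 0.354291.
Posterior ∝ prior × likelihood. Numerator for B: 0.333333·0.121714 = 0.0405715.
Normalizing constant: 0.583333·4.6102e-10 + 0.333333·0.121714 + 0.0833333·0.354291 = 0.0700958.
P(B | observation) = 0.0405715 / 0.0700958 = 0.578801.

0.579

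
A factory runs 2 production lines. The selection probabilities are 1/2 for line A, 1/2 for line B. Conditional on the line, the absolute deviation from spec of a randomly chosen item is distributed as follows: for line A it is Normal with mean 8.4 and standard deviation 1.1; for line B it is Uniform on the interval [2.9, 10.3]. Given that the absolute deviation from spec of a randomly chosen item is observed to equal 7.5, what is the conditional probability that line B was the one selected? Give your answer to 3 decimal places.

Likelihoods f(7.5 | ·): A: 0.25951; B: 0.135135.
Posterior ∝ prior × likelihood. Numerator for B: 0.5·0.135135 = 0.0675676.
Normalizing constant: 0.5·0.25951 + 0.5·0.135135 = 0.197323.
P(B | observation) = 0.0675676 / 0.197323 = 0.342422.

0.342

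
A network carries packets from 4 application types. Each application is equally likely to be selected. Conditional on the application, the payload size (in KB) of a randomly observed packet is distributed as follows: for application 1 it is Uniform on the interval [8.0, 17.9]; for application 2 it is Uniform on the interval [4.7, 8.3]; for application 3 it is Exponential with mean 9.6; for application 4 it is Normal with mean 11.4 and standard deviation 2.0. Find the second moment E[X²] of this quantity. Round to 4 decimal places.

For each component E[X²] = Var + (mean)², giving 1: 175.87; 2: 43.33; 3: 184.32; 4: 133.96.
Overall E[X²] = 0.25·175.87 + 0.25·43.33 + 0.25·184.32 + 0.25·133.96 = 134.37.

134.3700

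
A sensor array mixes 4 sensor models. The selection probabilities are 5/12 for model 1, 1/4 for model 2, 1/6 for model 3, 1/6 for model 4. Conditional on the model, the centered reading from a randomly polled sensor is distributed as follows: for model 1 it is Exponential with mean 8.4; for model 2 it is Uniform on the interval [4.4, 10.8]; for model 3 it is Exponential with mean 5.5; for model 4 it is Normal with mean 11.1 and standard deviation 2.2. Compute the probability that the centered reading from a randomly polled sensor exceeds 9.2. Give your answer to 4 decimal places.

Conditional on each model, P(X > 9.2): 1: 0.33446; 2: 0.25; 3: 0.187734; 4: 0.806106.
By total probability, P(X > 9.2) = 0.416667·0.33446 + 0.25·0.25 + 0.166667·0.187734 + 0.166667·0.806106 = 0.367498.

0.3675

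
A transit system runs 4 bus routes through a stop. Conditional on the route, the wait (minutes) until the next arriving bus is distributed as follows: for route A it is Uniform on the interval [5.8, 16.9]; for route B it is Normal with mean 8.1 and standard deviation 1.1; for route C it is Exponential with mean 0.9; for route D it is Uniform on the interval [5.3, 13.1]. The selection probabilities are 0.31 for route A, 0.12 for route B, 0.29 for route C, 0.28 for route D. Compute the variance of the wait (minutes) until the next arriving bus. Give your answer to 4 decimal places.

Per component, A: μ=11.35, E[X²]=139.09; B: μ=8.1, E[X²]=66.82; C: μ=0.9, E[X²]=1.62; D: μ=9.2, E[X²]=89.71.
E[X] = 0.31·11.35 + 0.12·8.1 + 0.29·0.9 + 0.28·9.2 = 7.3275.
E[X²] = 0.31·139.09 + 0.12·66.82 + 0.29·1.62 + 0.28·89.71 = 76.7249.
Var(X) = E[X²] − (E[X])² = 76.7249 − 53.6923 = 23.0326.

23.0326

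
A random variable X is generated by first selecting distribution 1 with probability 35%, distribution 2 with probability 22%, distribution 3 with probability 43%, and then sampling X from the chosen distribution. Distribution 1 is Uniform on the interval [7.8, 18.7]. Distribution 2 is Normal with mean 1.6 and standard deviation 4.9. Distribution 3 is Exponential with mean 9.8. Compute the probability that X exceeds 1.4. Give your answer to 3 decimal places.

Conditional on each component, P(X > 1.4): 1: 1; 2: 0.516279; 3: 0.866878.
By total probability, P(X > 1.4) = 0.35·1 + 0.22·0.516279 + 0.43·0.866878 = 0.836339.

0.836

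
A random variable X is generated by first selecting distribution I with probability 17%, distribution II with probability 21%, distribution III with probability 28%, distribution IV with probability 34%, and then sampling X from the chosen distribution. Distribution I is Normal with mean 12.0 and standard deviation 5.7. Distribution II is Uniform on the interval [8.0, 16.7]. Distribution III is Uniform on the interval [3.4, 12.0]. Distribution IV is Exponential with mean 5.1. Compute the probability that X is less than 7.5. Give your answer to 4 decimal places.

Conditional on each component, P(X < 7.5): I: 0.214918; II: 0; III: 0.476744; IV: 0.77021.
By total probability, P(X < 7.5) = 0.17·0.214918 + 0.21·0 + 0.28·0.476744 + 0.34·0.77021 = 0.431896.

0.4319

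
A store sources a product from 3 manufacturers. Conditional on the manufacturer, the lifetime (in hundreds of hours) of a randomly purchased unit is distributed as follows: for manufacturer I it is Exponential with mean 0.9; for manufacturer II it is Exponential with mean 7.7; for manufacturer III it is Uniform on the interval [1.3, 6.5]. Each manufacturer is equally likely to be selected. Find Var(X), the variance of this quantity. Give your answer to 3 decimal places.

Per component, I: μ=0.9, E[X²]=1.62; II: μ=7.7, E[X²]=118.58; III: μ=3.9, E[X²]=17.4633.
E[X] = 0.333333·0.9 + 0.333333·7.7 + 0.333333·3.9 = 4.16667.
E[X²] = 0.333333·1.62 + 0.333333·118.58 + 0.333333·17.4633 = 45.8878.
Var(X) = E[X²] − (E[X])² = 45.8878 − 17.3611 = 28.5267.

28.527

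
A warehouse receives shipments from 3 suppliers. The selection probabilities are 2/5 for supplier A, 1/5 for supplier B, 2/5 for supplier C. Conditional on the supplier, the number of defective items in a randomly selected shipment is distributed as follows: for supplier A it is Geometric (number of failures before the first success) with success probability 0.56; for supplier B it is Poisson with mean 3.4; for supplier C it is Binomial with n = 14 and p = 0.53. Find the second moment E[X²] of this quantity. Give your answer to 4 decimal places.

27.2177

For each component E[X²] = Var + (mean)², giving A: 2.02041; B: 14.96; C: 58.5438.
Overall E[X²] = 0.4·2.02041 + 0.2·14.96 + 0.4·58.5438 = 27.2177.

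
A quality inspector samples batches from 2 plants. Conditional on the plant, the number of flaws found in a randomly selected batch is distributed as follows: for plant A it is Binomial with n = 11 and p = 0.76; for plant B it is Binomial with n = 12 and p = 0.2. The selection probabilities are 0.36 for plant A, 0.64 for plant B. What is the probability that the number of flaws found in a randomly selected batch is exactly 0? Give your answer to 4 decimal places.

Conditional on each plant, P(X = 0): A: 1.52168e-07; B: 0.0687195.
By total probability, P(X = 0) = 0.36·1.52168e-07 + 0.64·0.0687195 = 0.0439805.

0.0440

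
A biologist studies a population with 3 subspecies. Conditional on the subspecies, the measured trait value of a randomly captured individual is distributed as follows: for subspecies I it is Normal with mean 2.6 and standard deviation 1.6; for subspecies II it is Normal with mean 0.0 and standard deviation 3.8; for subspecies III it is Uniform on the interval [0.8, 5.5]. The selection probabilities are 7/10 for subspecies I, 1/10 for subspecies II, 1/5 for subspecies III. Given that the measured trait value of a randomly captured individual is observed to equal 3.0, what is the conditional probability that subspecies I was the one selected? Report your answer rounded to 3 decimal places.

Likelihoods f(3.0 | ·): I: 0.241668; II: 0.076875; III: 0.212766.
Posterior ∝ prior × likelihood. Numerator for I: 0.7·0.241668 = 0.169167.
Normalizing constant: 0.7·0.241668 + 0.1·0.076875 + 0.2·0.212766 = 0.219408.
P(I | observation) = 0.169167 / 0.219408 = 0.771017.

0.771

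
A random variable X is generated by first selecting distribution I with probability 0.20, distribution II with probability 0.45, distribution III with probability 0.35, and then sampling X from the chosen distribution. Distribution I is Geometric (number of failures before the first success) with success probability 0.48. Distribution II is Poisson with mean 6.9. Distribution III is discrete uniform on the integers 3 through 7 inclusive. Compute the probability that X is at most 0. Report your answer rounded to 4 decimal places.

0.0965

Conditional on each component, P(X ≤ 0): I: 0.48; II: 0.00100779; III: 0.
By total probability, P(X ≤ 0) = 0.2·0.48 + 0.45·0.00100779 + 0.35·0 = 0.0964535.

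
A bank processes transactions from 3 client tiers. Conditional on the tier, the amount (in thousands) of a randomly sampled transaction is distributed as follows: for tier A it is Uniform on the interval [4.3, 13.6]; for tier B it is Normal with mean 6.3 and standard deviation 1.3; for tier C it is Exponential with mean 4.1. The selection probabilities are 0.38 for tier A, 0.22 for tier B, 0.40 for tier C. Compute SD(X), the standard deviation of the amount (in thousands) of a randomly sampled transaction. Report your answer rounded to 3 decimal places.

Per component, A: μ=8.95, E[X²]=87.31; B: μ=6.3, E[X²]=41.38; C: μ=4.1, E[X²]=33.62.
E[X] = 0.38·8.95 + 0.22·6.3 + 0.4·4.1 = 6.427.
E[X²] = 0.38·87.31 + 0.22·41.38 + 0.4·33.62 = 55.7294.
Var(X) = E[X²] − (E[X])² = 55.7294 − 41.3063 = 14.4231.
SD(X) = √14.4231 = 3.79777.

3.798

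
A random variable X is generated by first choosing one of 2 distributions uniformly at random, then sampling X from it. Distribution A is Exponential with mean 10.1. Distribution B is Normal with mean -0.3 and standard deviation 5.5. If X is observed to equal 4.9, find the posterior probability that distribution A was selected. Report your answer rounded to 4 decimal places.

0.5678

Likelihoods f(4.9 | ·): A: 0.0609511; B: 0.046392.
Posterior ∝ prior × likelihood. Numerator for A: 0.5·0.0609511 = 0.0304755.
Normalizing constant: 0.5·0.0609511 + 0.5·0.046392 = 0.0536715.
P(A | observation) = 0.0304755 / 0.0536715 = 0.567816.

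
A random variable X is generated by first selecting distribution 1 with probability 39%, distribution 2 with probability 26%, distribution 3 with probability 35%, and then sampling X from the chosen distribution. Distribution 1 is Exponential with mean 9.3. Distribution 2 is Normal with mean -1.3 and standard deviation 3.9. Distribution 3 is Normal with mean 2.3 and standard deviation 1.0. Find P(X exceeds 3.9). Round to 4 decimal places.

0.2993

Conditional on each component, P(X > 3.9): 1: 0.657471; 2: 0.0912112; 3: 0.0547993.
By total probability, P(X > 3.9) = 0.39·0.657471 + 0.26·0.0912112 + 0.35·0.0547993 = 0.299308.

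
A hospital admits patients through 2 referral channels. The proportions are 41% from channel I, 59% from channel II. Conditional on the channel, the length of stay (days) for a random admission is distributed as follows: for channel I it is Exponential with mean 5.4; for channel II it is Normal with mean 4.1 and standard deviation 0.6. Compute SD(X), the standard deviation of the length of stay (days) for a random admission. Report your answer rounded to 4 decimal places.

Per component, I: μ=5.4, E[X²]=58.32; II: μ=4.1, E[X²]=17.17.
E[X] = 0.41·5.4 + 0.59·4.1 = 4.633.
E[X²] = 0.41·58.32 + 0.59·17.17 = 34.0415.
Var(X) = E[X²] − (E[X])² = 34.0415 − 21.4647 = 12.5768.
SD(X) = √12.5768 = 3.54638.

3.5464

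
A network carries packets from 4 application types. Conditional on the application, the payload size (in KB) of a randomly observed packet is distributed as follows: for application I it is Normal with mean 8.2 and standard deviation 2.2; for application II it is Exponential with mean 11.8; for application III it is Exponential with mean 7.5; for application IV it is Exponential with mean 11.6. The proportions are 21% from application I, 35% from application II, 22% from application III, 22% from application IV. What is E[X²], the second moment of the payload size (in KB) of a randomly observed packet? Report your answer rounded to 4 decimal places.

For each component E[X²] = Var + (mean)², giving I: 72.08; II: 278.48; III: 112.5; IV: 269.12.
Overall E[X²] = 0.21·72.08 + 0.35·278.48 + 0.22·112.5 + 0.22·269.12 = 196.561.

196.5612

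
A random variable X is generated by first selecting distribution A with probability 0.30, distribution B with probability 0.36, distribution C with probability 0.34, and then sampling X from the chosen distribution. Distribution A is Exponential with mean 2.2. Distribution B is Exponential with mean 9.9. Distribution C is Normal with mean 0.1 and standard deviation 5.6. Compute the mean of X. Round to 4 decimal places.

Component means — A: 2.2; B: 9.9; C: 0.1.
E[X] = 0.3·2.2 + 0.36·9.9 + 0.34·0.1 = 4.258.

4.2580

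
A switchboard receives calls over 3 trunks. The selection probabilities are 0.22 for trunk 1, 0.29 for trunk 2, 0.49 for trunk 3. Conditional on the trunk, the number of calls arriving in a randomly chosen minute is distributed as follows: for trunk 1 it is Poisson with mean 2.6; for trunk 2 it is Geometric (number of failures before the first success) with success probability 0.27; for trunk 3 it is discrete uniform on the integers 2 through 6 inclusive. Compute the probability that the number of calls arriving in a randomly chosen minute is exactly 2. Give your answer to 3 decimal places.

0.195

Conditional on each trunk, P(X = 2): 1: 0.251045; 2: 0.143883; 3: 0.2.
By total probability, P(X = 2) = 0.22·0.251045 + 0.29·0.143883 + 0.49·0.2 = 0.194956.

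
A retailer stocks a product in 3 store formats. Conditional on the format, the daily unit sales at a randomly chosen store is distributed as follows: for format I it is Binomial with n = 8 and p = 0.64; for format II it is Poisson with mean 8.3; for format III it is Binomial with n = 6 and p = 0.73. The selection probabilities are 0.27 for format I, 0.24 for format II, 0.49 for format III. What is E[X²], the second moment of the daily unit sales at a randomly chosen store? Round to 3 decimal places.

For each component E[X²] = Var + (mean)², giving I: 28.0576; II: 77.19; III: 20.367.
Overall E[X²] = 0.27·28.0576 + 0.24·77.19 + 0.49·20.367 = 36.081.

36.081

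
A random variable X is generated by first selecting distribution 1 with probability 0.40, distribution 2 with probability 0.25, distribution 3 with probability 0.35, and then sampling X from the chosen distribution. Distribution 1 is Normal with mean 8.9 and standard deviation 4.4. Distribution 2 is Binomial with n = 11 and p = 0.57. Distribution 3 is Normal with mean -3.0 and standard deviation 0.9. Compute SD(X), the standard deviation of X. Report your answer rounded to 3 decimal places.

6.061

Per component, 1: μ=8.9, E[X²]=98.57; 2: μ=6.27, E[X²]=42.009; 3: μ=-3, E[X²]=9.81.
E[X] = 0.4·8.9 + 0.25·6.27 + 0.35·-3 = 4.0775.
E[X²] = 0.4·98.57 + 0.25·42.009 + 0.35·9.81 = 53.3638.
Var(X) = E[X²] − (E[X])² = 53.3638 − 16.626 = 36.7377.
SD(X) = √36.7377 = 6.06117.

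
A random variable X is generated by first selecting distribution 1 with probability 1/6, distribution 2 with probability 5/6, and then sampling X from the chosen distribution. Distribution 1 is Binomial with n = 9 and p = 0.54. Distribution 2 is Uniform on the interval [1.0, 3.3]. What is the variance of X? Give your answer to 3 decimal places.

1.760

Per component, 1: μ=4.86, E[X²]=25.8552; 2: μ=2.15, E[X²]=5.06333.
E[X] = 0.166667·4.86 + 0.833333·2.15 = 2.60167.
E[X²] = 0.166667·25.8552 + 0.833333·5.06333 = 8.52864.
Var(X) = E[X²] − (E[X])² = 8.52864 − 6.76867 = 1.75998.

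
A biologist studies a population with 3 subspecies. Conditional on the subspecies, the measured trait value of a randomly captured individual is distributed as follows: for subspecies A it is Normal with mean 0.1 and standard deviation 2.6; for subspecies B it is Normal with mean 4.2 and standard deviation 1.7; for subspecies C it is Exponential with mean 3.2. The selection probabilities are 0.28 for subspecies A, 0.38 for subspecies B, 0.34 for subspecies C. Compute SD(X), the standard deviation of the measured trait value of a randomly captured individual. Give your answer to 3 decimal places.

Per component, A: μ=0.1, E[X²]=6.77; B: μ=4.2, E[X²]=20.53; C: μ=3.2, E[X²]=20.48.
E[X] = 0.28·0.1 + 0.38·4.2 + 0.34·3.2 = 2.712.
E[X²] = 0.28·6.77 + 0.38·20.53 + 0.34·20.48 = 16.6602.
Var(X) = E[X²] − (E[X])² = 16.6602 − 7.35494 = 9.30526.
SD(X) = √9.30526 = 3.05045.

3.050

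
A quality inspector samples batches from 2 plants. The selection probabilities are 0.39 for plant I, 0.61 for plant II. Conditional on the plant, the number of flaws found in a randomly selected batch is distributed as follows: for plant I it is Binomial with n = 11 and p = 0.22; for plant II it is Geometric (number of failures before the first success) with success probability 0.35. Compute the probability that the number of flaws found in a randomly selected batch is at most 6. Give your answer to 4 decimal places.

0.9687

Conditional on each plant, P(X ≤ 6): I: 0.996481; II: 0.950978.
By total probability, P(X ≤ 6) = 0.39·0.996481 + 0.61·0.950978 = 0.968724.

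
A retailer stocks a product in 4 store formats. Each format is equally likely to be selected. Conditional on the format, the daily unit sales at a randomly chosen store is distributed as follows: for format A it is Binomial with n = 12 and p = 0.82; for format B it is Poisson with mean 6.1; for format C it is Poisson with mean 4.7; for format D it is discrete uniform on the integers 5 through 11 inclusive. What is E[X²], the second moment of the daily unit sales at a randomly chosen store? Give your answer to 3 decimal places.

59.174

For each component E[X²] = Var + (mean)², giving A: 98.5968; B: 43.31; C: 26.79; D: 68.
Overall E[X²] = 0.25·98.5968 + 0.25·43.31 + 0.25·26.79 + 0.25·68 = 59.1742.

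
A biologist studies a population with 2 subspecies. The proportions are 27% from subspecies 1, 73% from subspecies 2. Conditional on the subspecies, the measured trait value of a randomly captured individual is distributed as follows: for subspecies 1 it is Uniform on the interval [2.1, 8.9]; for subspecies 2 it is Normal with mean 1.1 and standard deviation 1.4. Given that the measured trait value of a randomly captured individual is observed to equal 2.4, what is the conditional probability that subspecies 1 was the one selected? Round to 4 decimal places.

Likelihoods f(2.4 | ·): 1: 0.147059; 2: 0.18516.
Posterior ∝ prior × likelihood. Numerator for 1: 0.27·0.147059 = 0.0397059.
Normalizing constant: 0.27·0.147059 + 0.73·0.18516 = 0.174873.
P(1 | observation) = 0.0397059 / 0.174873 = 0.227056.

0.2271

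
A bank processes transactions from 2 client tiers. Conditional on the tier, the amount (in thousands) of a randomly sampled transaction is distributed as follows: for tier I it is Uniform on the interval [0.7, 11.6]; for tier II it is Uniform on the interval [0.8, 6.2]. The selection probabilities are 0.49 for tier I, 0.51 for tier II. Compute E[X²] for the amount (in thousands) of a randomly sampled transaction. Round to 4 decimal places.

For each component E[X²] = Var + (mean)², giving I: 47.7233; II: 14.68.
Overall E[X²] = 0.49·47.7233 + 0.51·14.68 = 30.8712.

30.8712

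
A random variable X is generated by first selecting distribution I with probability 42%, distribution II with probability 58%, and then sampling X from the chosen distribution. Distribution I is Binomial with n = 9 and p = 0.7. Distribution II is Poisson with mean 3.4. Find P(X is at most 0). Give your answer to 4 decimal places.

Conditional on each component, P(X ≤ 0): I: 1.9683e-05; II: 0.0333733.
By total probability, P(X ≤ 0) = 0.42·1.9683e-05 + 0.58·0.0333733 = 0.0193648.

0.0194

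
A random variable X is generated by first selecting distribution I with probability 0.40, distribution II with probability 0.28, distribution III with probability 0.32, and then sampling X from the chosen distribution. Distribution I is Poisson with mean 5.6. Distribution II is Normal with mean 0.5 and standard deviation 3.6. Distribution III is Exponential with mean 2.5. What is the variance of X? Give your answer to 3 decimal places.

12.370

Per component, I: μ=5.6, E[X²]=36.96; II: μ=0.5, E[X²]=13.21; III: μ=2.5, E[X²]=12.5.
E[X] = 0.4·5.6 + 0.28·0.5 + 0.32·2.5 = 3.18.
E[X²] = 0.4·36.96 + 0.28·13.21 + 0.32·12.5 = 22.4828.
Var(X) = E[X²] − (E[X])² = 22.4828 − 10.1124 = 12.3704.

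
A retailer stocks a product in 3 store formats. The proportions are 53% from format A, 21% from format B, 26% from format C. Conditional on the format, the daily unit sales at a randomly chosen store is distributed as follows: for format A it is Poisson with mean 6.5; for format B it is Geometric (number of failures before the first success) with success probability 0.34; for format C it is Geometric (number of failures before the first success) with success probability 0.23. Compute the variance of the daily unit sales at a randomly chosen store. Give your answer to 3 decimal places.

Per component, A: μ=6.5, E[X²]=48.75; B: μ=1.94118, E[X²]=9.47751; C: μ=3.34783, E[X²]=25.7637.
E[X] = 0.53·6.5 + 0.21·1.94118 + 0.26·3.34783 = 4.72308.
E[X²] = 0.53·48.75 + 0.21·9.47751 + 0.26·25.7637 = 34.5263.
Var(X) = E[X²] − (E[X])² = 34.5263 − 22.3075 = 12.2188.

12.219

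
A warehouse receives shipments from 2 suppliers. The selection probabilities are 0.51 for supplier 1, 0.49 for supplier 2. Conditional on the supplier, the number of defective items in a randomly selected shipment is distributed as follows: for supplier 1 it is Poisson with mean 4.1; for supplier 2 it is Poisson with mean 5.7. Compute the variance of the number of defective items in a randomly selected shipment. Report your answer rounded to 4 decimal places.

5.5237

Per component, 1: μ=4.1, E[X²]=20.91; 2: μ=5.7, E[X²]=38.19.
E[X] = 0.51·4.1 + 0.49·5.7 = 4.884.
E[X²] = 0.51·20.91 + 0.49·38.19 = 29.3772.
Var(X) = E[X²] − (E[X])² = 29.3772 − 23.8535 = 5.52374.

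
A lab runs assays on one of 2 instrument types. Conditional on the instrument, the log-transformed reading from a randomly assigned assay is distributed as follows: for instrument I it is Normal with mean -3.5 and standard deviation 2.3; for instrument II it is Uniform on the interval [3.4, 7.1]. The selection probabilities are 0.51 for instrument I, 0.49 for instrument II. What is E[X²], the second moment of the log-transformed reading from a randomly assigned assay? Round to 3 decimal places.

For each component E[X²] = Var + (mean)², giving I: 17.54; II: 28.7033.
Overall E[X²] = 0.51·17.54 + 0.49·28.7033 = 23.01.

23.010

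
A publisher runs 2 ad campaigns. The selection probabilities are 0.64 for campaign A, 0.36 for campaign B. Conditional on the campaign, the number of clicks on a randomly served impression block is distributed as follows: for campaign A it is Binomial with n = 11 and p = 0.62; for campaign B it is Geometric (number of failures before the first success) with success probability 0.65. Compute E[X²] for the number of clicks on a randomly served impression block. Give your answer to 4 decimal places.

31.8292

For each component E[X²] = Var + (mean)², giving A: 49.104; B: 1.11834.
Overall E[X²] = 0.64·49.104 + 0.36·1.11834 = 31.8292.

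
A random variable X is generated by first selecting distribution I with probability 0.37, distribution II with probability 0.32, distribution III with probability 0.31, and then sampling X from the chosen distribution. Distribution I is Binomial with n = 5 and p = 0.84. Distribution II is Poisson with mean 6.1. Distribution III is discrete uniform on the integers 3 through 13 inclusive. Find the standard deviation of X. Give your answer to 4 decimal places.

2.7825

Per component, I: μ=4.2, E[X²]=18.312; II: μ=6.1, E[X²]=43.31; III: μ=8, E[X²]=74.
E[X] = 0.37·4.2 + 0.32·6.1 + 0.31·8 = 5.986.
E[X²] = 0.37·18.312 + 0.32·43.31 + 0.31·74 = 43.5746.
Var(X) = E[X²] − (E[X])² = 43.5746 − 35.8322 = 7.74244.
SD(X) = √7.74244 = 2.78252.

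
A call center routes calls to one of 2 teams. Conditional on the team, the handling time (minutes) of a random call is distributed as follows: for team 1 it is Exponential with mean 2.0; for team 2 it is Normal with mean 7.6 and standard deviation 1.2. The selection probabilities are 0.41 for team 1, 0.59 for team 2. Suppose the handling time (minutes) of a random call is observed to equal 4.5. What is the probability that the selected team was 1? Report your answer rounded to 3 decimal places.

Likelihoods f(4.5 | ·): 1: 0.0526996; 2: 0.0118188.
Posterior ∝ prior × likelihood. Numerator for 1: 0.41·0.0526996 = 0.0216068.
Normalizing constant: 0.41·0.0526996 + 0.59·0.0118188 = 0.0285799.
P(1 | observation) = 0.0216068 / 0.0285799 = 0.756015.

0.756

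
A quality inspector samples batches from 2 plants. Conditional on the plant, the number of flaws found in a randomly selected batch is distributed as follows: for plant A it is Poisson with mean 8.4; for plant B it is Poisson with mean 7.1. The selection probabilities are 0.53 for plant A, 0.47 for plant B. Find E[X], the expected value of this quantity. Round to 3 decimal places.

Component means — A: 8.4; B: 7.1.
E[X] = 0.53·8.4 + 0.47·7.1 = 7.789.

7.789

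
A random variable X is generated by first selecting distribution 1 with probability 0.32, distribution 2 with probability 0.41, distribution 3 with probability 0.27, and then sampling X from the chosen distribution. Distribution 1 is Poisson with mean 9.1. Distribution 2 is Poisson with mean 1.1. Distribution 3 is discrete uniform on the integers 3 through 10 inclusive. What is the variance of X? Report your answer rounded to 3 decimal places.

Per component, 1: μ=9.1, E[X²]=91.91; 2: μ=1.1, E[X²]=2.31; 3: μ=6.5, E[X²]=47.5.
E[X] = 0.32·9.1 + 0.41·1.1 + 0.27·6.5 = 5.118.
E[X²] = 0.32·91.91 + 0.41·2.31 + 0.27·47.5 = 43.1833.
Var(X) = E[X²] − (E[X])² = 43.1833 − 26.1939 = 16.9894.

16.989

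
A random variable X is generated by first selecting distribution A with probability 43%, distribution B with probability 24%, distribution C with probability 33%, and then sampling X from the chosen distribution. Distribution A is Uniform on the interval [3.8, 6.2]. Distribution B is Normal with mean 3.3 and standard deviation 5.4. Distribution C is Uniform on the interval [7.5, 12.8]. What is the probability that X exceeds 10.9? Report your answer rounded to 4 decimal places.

0.1374

Conditional on each component, P(X > 10.9): A: 0; B: 0.0796533; C: 0.358491.
By total probability, P(X > 10.9) = 0.43·0 + 0.24·0.0796533 + 0.33·0.358491 = 0.137419.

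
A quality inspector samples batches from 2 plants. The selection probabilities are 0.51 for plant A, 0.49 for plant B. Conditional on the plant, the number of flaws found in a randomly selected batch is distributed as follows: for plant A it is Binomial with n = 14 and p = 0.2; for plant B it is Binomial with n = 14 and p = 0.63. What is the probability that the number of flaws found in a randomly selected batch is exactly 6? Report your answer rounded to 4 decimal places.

0.0488

Conditional on each plant, P(X = 6): A: 0.0322445; B: 0.0659496.
By total probability, P(X = 6) = 0.51·0.0322445 + 0.49·0.0659496 = 0.04876.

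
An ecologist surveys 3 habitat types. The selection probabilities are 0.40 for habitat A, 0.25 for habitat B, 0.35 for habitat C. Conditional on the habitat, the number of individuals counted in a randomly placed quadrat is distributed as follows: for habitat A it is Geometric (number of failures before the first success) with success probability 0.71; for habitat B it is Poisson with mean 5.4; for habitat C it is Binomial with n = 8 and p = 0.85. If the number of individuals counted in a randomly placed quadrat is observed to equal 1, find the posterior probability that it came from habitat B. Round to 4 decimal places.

Likelihoods P(X=1 | ·): A: 0.2059; B: 0.0243895; C: 1.16184e-05.
Posterior ∝ prior × likelihood. Numerator for B: 0.25·0.0243895 = 0.00609738.
Normalizing constant: 0.4·0.2059 + 0.25·0.0243895 + 0.35·1.16184e-05 = 0.0884615.
P(B | observation) = 0.00609738 / 0.0884615 = 0.068927.

0.0689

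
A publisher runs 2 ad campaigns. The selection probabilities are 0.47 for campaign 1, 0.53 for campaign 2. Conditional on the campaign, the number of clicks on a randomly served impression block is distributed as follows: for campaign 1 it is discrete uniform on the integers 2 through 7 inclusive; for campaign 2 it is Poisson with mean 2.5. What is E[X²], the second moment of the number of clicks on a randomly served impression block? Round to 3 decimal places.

15.526

For each component E[X²] = Var + (mean)², giving 1: 23.1667; 2: 8.75.
Overall E[X²] = 0.47·23.1667 + 0.53·8.75 = 15.5258.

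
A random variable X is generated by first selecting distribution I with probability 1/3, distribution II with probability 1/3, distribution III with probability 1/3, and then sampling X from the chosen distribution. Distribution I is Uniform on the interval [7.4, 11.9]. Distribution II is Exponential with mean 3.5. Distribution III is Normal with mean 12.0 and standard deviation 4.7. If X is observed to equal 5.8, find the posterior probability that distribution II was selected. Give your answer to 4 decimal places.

0.6051

Likelihoods f(5.8 | ·): I: 0; II: 0.0544809; III: 0.0355584.
Posterior ∝ prior × likelihood. Numerator for II: 0.333333·0.0544809 = 0.0181603.
Normalizing constant: 0.333333·0 + 0.333333·0.0544809 + 0.333333·0.0355584 = 0.0300131.
P(II | observation) = 0.0181603 / 0.0300131 = 0.605079.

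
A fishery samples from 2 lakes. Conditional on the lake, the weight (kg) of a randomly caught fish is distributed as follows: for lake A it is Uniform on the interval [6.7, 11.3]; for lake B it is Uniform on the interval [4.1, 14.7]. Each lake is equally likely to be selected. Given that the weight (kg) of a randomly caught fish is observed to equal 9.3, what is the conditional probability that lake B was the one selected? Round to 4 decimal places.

Likelihoods f(9.3 | ·): A: 0.217391; B: 0.0943396.
Posterior ∝ prior × likelihood. Numerator for B: 0.5·0.0943396 = 0.0471698.
Normalizing constant: 0.5·0.217391 + 0.5·0.0943396 = 0.155865.
P(B | observation) = 0.0471698 / 0.155865 = 0.302632.

0.3026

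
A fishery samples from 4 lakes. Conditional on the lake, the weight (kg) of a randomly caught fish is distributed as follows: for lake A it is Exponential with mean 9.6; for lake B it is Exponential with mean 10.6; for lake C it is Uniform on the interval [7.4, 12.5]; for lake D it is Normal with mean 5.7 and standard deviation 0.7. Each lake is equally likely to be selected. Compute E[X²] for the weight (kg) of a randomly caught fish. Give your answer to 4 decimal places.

135.7975

For each component E[X²] = Var + (mean)², giving A: 184.32; B: 224.72; C: 101.17; D: 32.98.
Overall E[X²] = 0.25·184.32 + 0.25·224.72 + 0.25·101.17 + 0.25·32.98 = 135.797.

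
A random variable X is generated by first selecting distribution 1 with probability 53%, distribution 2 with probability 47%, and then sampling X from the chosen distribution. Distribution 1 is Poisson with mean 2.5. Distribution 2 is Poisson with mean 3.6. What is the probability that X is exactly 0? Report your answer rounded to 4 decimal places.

Conditional on each component, P(X = 0): 1: 0.082085; 2: 0.0273237.
By total probability, P(X = 0) = 0.53·0.082085 + 0.47·0.0273237 = 0.0563472.

0.0563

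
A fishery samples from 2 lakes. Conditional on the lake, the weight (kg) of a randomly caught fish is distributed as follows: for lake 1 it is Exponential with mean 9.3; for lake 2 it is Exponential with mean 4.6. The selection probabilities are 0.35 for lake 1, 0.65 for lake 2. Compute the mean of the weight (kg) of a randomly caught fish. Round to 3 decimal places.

Component means — 1: 9.3; 2: 4.6.
E[X] = 0.35·9.3 + 0.65·4.6 = 6.245.

6.245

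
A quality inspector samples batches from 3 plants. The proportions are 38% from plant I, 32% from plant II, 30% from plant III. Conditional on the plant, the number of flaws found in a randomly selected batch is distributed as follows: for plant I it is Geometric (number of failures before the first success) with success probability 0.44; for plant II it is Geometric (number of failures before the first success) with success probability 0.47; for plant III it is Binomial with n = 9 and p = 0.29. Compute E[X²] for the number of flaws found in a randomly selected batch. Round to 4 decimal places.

5.4890

For each component E[X²] = Var + (mean)², giving I: 4.5124; II: 3.67089; III: 8.6652.
Overall E[X²] = 0.38·4.5124 + 0.32·3.67089 + 0.3·8.6652 = 5.48896.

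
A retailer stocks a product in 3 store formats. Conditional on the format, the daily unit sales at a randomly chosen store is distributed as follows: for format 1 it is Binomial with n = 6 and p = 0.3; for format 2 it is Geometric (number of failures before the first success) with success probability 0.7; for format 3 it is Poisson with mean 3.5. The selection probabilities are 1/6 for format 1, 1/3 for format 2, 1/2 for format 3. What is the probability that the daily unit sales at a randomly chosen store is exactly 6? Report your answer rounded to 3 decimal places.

Conditional on each format, P(X = 6): 1: 0.000729; 2: 0.0005103; 3: 0.0770983.
By total probability, P(X = 6) = 0.166667·0.000729 + 0.333333·0.0005103 + 0.5·0.0770983 = 0.0388408.

0.039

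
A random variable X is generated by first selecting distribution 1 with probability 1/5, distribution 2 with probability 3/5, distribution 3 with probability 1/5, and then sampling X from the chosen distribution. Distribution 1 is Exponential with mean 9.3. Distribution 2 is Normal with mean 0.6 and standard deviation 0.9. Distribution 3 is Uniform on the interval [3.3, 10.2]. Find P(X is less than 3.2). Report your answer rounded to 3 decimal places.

0.657

Conditional on each component, P(X < 3.2): 1: 0.291132; 2: 0.998067; 3: 0.
By total probability, P(X < 3.2) = 0.2·0.291132 + 0.6·0.998067 + 0.2·0 = 0.657067.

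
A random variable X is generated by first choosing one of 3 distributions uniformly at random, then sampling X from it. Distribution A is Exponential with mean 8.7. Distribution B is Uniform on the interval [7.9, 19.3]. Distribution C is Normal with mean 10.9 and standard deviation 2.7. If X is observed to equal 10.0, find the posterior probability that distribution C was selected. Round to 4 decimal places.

0.5296

Likelihoods f(10.0 | ·): A: 0.036416; B: 0.0877193; C: 0.139772.
Posterior ∝ prior × likelihood. Numerator for C: 0.333333·0.139772 = 0.0465905.
Normalizing constant: 0.333333·0.036416 + 0.333333·0.0877193 + 0.333333·0.139772 = 0.0879689.
P(C | observation) = 0.0465905 / 0.0879689 = 0.529625.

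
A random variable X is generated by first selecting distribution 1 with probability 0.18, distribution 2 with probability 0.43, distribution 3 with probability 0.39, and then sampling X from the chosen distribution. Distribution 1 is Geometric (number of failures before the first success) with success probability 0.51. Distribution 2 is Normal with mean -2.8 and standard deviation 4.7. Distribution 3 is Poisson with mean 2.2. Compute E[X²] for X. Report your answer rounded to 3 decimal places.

For each component E[X²] = Var + (mean)², giving 1: 2.807; 2: 29.93; 3: 7.04.
Overall E[X²] = 0.18·2.807 + 0.43·29.93 + 0.39·7.04 = 16.1208.

16.121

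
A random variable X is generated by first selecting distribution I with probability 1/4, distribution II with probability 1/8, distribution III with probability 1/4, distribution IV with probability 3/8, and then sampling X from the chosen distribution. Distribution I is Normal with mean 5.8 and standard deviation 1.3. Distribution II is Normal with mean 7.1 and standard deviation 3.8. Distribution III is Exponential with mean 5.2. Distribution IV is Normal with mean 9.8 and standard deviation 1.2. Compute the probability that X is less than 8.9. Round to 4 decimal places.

Conditional on each component, P(X < 8.9): I: 0.991452; II: 0.682137; III: 0.819412; IV: 0.226627.
By total probability, P(X < 8.9) = 0.25·0.991452 + 0.125·0.682137 + 0.25·0.819412 + 0.375·0.226627 = 0.622968.

0.6230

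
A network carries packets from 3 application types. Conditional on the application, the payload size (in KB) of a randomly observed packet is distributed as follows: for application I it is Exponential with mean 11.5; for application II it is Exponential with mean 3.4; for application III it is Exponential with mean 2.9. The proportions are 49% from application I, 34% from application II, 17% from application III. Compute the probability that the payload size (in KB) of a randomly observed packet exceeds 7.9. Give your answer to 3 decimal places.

0.291

Conditional on each application, P(X > 7.9): I: 0.503105; II: 0.0979273; III: 0.0656027.
By total probability, P(X > 7.9) = 0.49·0.503105 + 0.34·0.0979273 + 0.17·0.0656027 = 0.290969.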